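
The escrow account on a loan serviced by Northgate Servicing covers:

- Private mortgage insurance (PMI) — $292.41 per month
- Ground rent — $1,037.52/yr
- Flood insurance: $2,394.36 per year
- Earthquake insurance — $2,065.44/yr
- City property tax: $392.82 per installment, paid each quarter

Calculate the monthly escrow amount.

Private mortgage insurance (PMI): $292.41 × 12 = $3,508.92/yr
Ground rent: $1,037.52/yr
Flood insurance: $2,394.36/yr
Earthquake insurance: $2,065.44/yr
City property tax: $392.82 × 4 = $1,571.28/yr
Total annual escrow = $3,508.92 + $1,037.52 + $2,394.36 + $2,065.44 + $1,571.28 = $10,577.52
Monthly = $10,577.52 ÷ 12 = $881.46

$881.46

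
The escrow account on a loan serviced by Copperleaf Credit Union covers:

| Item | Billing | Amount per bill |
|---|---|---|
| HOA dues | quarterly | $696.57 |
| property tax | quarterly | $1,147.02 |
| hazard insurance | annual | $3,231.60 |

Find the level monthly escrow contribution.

HOA dues = $696.57 × 4 = $2,786.28
Property tax = $1,147.02 × 4 = $4,588.08
Hazard insurance = $3,231.60
Combined annual = $10,605.96
Per month = $10,605.96 / 12 = $883.83

$883.83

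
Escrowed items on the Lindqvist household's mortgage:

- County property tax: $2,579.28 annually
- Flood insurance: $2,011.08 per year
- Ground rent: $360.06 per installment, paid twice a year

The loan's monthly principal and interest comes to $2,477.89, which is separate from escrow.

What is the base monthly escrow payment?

$442.54

County property tax: $2,579.28/yr
Flood insurance: $2,011.08/yr
Ground rent: $360.06 × 2 = $720.12/yr
Total per year = $2,579.28 + $2,011.08 + $720.12 = $5,310.48
Per month = $5,310.48 / 12 = $442.54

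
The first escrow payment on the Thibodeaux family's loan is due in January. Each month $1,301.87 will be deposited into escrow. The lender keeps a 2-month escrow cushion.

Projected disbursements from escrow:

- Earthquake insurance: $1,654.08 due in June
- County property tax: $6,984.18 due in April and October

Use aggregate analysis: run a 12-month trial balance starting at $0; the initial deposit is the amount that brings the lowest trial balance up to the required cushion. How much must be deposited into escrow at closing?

Cushion = 2 × $1,301.87 = $2,603.74
Trial balance (start $0, +$1,301.87 each month, − disbursements):
  Jan: +$1,301.87 → $1,301.87
  Feb: +$1,301.87 → $2,603.74
  Mar: +$1,301.87 → $3,905.61
  Apr: +$1,301.87 − $6,984.18 → -$1,776.70
  May: +$1,301.87 → -$474.83
  Jun: +$1,301.87 − $1,654.08 → -$827.04
  Jul: +$1,301.87 → $474.83
  Aug: +$1,301.87 → $1,776.70
  Sep: +$1,301.87 → $3,078.57
  Oct: +$1,301.87 − $6,984.18 → -$2,603.74
  Nov: +$1,301.87 → -$1,301.87
  Dec: +$1,301.87 → $0.00
Lowest trial balance = -$2,603.74 (Oct)
Initial deposit = cushion − low point = $2,603.74 − (-$2,603.74) = $5,207.48

$5,207.48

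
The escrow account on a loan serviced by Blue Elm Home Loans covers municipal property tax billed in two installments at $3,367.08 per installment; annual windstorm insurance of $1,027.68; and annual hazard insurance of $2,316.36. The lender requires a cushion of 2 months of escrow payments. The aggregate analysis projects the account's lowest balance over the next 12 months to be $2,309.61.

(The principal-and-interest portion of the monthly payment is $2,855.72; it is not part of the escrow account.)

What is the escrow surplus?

$629.91

Municipal property tax = $3,367.08 × 2 = $6,734.16 per year
Windstorm insurance = $1,027.68 per year
Hazard insurance = $2,316.36 per year
Annual escrow total = $6,734.16 + $1,027.68 + $2,316.36 = $10,078.20
Monthly escrow = $10,078.20 / 12 = $839.85
Cushion = 2 × $839.85 = $1,679.70
Excess over cushion: $2,309.61 − $1,679.70 = $629.91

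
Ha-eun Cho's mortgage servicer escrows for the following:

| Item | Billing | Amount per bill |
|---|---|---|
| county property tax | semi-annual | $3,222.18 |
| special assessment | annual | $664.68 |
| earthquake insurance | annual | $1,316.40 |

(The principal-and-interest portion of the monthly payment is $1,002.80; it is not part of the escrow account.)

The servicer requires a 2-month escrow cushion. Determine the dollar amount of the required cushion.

$1,404.24

County property tax = $3,222.18 × 2 = $6,444.36 annually
Special assessment = $664.68 annually
Earthquake insurance = $1,316.40 annually
Total per year = $6,444.36 + $664.68 + $1,316.40 = $8,425.44
Per month = $8,425.44 / 12 = $702.12
Reserve = 2 × $702.12 = $1,404.24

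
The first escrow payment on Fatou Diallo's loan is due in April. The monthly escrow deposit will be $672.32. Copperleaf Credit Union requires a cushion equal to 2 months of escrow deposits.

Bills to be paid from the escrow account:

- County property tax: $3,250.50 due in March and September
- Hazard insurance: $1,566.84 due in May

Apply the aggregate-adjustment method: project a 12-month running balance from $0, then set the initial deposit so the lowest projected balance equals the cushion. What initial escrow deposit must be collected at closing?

$2,128.06

Cushion = 2 × $672.32 = $1,344.64
Trial balance (start $0, +$672.32 each month, − disbursements):
  Apr: +$672.32 → $672.32
  May: +$672.32 − $1,566.84 → -$222.20
  Jun: +$672.32 → $450.12
  Jul: +$672.32 → $1,122.44
  Aug: +$672.32 → $1,794.76
  Sep: +$672.32 − $3,250.50 → -$783.42
  Oct: +$672.32 → -$111.10
  Nov: +$672.32 → $561.22
  Dec: +$672.32 → $1,233.54
  Jan: +$672.32 → $1,905.86
  Feb: +$672.32 → $2,578.18
  Mar: +$672.32 − $3,250.50 → $0.00
Lowest trial balance = -$783.42 (Sep)
Initial deposit = cushion − low point = $1,344.64 − (-$783.42) = $2,128.06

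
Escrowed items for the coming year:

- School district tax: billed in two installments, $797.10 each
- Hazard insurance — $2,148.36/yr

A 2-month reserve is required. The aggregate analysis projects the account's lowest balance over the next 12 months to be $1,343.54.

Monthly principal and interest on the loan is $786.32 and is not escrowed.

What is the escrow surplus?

School district tax: $797.10 × 2 = $1,594.20/yr
Hazard insurance: $2,148.36/yr
Combined annual = $1,594.20 + $2,148.36 = $3,742.56
Monthly escrow = $3,742.56 / 12 = $311.88
Cushion = 2 × $311.88 = $623.76
Surplus = $1,343.54 − $623.76 = $719.78

$719.78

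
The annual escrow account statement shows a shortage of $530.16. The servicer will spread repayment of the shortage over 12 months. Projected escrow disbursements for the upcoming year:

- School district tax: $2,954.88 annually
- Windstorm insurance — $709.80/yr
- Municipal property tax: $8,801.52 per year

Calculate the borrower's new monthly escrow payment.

School district tax = $2,954.88
Windstorm insurance = $709.80
Municipal property tax = $8,801.52
Total annual escrow = $12,466.20
Monthly = $12,466.20 / 12 = $1,038.85
Monthly shortage recovery: $530.16 ÷ 12 = $44.18
Adjusted monthly = $1,038.85 + $44.18 = $1,083.03

$1,083.03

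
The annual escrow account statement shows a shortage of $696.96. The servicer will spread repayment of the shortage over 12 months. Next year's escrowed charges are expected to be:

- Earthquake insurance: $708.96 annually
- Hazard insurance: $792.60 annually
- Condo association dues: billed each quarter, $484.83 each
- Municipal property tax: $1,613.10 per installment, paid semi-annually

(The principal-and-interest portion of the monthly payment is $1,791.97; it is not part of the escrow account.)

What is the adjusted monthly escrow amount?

$613.67

Earthquake insurance = $708.96 annually
Hazard insurance = $792.60 annually
Condo association dues = $484.83 × 4 = $1,939.32 annually
Municipal property tax = $1,613.10 × 2 = $3,226.20 annually
Total annual escrow = $708.96 + $792.60 + $1,939.32 + $3,226.20 = $6,667.08
Monthly = $6,667.08 ÷ 12 = $555.59
Shortage spread = $696.96 / 12 = $58.08/mo
Adjusted monthly = $555.59 + $58.08 = $613.67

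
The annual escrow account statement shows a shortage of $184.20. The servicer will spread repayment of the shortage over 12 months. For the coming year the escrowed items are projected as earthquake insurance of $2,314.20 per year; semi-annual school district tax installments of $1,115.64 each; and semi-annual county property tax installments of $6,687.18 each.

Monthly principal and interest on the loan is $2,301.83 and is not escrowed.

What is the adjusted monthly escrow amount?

$1,508.67

Earthquake insurance — $2,314.20/yr
School district tax — $1,115.64 × 2 = $2,231.28/yr
County property tax — $6,687.18 × 2 = $13,374.36/yr
Total per year = $17,919.84
Base monthly escrow = $17,919.84 / 12 = $1,493.32
Shortage per month = $184.20 ÷ 12 = $15.35
Adjusted monthly = $1,493.32 + $15.35 = $1,508.67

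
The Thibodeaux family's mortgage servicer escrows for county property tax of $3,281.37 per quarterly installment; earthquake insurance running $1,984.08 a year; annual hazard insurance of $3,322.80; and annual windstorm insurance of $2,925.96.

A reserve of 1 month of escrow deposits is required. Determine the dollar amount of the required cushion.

$1,779.86

County property tax — $3,281.37 × 4 = $13,125.48 annually
Earthquake insurance — $1,984.08 annually
Hazard insurance — $3,322.80 annually
Windstorm insurance — $2,925.96 annually
Total per year = $13,125.48 + $1,984.08 + $3,322.80 + $2,925.96 = $21,358.32
Monthly = $21,358.32 ÷ 12 = $1,779.86
Cushion = 1 × $1,779.86 = $1,779.86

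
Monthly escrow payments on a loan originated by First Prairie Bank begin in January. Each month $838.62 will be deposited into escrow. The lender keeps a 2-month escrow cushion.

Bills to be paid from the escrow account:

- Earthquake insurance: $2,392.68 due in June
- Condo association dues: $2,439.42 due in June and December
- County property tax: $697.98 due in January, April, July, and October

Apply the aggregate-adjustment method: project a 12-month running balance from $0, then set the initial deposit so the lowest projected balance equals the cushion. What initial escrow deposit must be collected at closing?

Cushion = 2 × $838.62 = $1,677.24
Trial balance (start $0, +$838.62 each month, − disbursements):
  Jan: +$838.62 − $697.98 → $140.64
  Feb: +$838.62 → $979.26
  Mar: +$838.62 → $1,817.88
  Apr: +$838.62 − $697.98 → $1,958.52
  May: +$838.62 → $2,797.14
  Jun: +$838.62 − $4,832.10 → -$1,196.34
  Jul: +$838.62 − $697.98 → -$1,055.70
  Aug: +$838.62 → -$217.08
  Sep: +$838.62 → $621.54
  Oct: +$838.62 − $697.98 → $762.18
  Nov: +$838.62 → $1,600.80
  Dec: +$838.62 − $2,439.42 → $0.00
Lowest trial balance = -$1,196.34 (Jun)
Initial deposit = cushion − low point = $1,677.24 − (-$1,196.34) = $2,873.58

$2,873.58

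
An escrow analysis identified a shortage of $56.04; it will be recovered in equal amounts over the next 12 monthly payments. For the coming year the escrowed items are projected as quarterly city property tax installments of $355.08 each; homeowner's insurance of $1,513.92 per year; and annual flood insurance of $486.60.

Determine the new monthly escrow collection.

City property tax: $355.08 × 4 = $1,420.32 annually
Homeowner's insurance: $1,513.92 annually
Flood insurance: $486.60 annually
Annual escrow total = $3,420.84
Per month = $3,420.84 / 12 = $285.07
Shortage spread = $56.04 ÷ 12 = $4.67/mo
Adjusted monthly = $285.07 + $4.67 = $289.74

$289.74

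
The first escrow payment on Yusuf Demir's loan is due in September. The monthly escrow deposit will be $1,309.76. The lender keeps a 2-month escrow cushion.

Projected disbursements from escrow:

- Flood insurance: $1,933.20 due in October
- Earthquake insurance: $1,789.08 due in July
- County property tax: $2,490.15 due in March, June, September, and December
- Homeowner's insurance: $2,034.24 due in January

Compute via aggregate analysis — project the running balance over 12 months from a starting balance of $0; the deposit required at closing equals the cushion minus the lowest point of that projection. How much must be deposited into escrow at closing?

Cushion = 2 × $1,309.76 = $2,619.52
Trial balance (start $0, +$1,309.76 each month, − disbursements):
  Sep: +$1,309.76 − $2,490.15 → -$1,180.39
  Oct: +$1,309.76 − $1,933.20 → -$1,803.83
  Nov: +$1,309.76 → -$494.07
  Dec: +$1,309.76 − $2,490.15 → -$1,674.46
  Jan: +$1,309.76 − $2,034.24 → -$2,398.94
  Feb: +$1,309.76 → -$1,089.18
  Mar: +$1,309.76 − $2,490.15 → -$2,269.57
  Apr: +$1,309.76 → -$959.81
  May: +$1,309.76 → $349.95
  Jun: +$1,309.76 − $2,490.15 → -$830.44
  Jul: +$1,309.76 − $1,789.08 → -$1,309.76
  Aug: +$1,309.76 → $0.00
Lowest trial balance = -$2,398.94 (Jan)
Initial deposit = cushion − low point = $2,619.52 − (-$2,398.94) = $5,018.46

$5,018.46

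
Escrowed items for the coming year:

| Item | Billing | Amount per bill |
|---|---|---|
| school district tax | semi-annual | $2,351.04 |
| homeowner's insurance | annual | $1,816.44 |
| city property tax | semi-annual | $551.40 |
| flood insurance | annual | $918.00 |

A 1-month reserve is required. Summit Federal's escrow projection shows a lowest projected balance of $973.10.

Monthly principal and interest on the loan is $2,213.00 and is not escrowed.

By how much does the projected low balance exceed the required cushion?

$261.49

School district tax = $2,351.04 × 2 = $4,702.08
Homeowner's insurance = $1,816.44
City property tax = $551.40 × 2 = $1,102.80
Flood insurance = $918.00
Annual escrow total = $4,702.08 + $1,816.44 + $1,102.80 + $918.00 = $8,539.32
Per month = $8,539.32 ÷ 12 = $711.61
Required reserve = 1 × $711.61 = $711.61
Excess over cushion: $973.10 − $711.61 = $261.49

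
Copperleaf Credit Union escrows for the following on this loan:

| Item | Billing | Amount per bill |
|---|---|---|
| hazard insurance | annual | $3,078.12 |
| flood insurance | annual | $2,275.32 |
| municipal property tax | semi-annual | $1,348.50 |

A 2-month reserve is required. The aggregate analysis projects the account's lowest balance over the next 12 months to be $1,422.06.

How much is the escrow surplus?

Hazard insurance: $3,078.12/yr
Flood insurance: $2,275.32/yr
Municipal property tax: $1,348.50 × 2 = $2,697.00/yr
Total annual escrow = $3,078.12 + $2,275.32 + $2,697.00 = $8,050.44
Per month = $8,050.44 / 12 = $670.87
Required reserve = 2 × $670.87 = $1,341.74
Excess over cushion: $1,422.06 − $1,341.74 = $80.32

$80.32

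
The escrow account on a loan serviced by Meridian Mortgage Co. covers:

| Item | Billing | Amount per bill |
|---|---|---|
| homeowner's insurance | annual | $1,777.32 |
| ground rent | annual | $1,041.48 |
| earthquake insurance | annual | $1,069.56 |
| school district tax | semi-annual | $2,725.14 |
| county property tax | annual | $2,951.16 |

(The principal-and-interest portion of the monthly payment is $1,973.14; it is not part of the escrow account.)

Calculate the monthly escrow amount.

Homeowner's insurance = $1,777.32 per year
Ground rent = $1,041.48 per year
Earthquake insurance = $1,069.56 per year
School district tax = $2,725.14 × 2 = $5,450.28 per year
County property tax = $2,951.16 per year
Combined annual = $12,289.80
Monthly = $12,289.80 / 12 = $1,024.15

$1,024.15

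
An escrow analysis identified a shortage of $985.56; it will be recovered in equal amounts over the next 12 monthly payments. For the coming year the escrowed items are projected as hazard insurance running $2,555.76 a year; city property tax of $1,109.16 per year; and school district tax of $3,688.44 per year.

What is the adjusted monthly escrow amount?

Hazard insurance — $2,555.76
City property tax — $1,109.16
School district tax — $3,688.44
Yearly total = $2,555.76 + $1,109.16 + $3,688.44 = $7,353.36
Base monthly escrow = $7,353.36 / 12 = $612.78
Monthly shortage recovery: $985.56 / 12 = $82.13
Adjusted monthly = $612.78 + $82.13 = $694.91

$694.91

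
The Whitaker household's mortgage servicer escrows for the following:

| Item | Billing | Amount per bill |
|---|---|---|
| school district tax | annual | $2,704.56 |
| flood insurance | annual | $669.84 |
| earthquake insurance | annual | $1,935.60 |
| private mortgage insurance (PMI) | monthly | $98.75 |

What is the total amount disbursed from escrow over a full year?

School district tax — $2,704.56 per year
Flood insurance — $669.84 per year
Earthquake insurance — $1,935.60 per year
Private mortgage insurance (PMI) — $98.75 × 12 = $1,185.00 per year
Total per year = $2,704.56 + $669.84 + $1,935.60 + $1,185.00 = $6,495.00

$6,495.00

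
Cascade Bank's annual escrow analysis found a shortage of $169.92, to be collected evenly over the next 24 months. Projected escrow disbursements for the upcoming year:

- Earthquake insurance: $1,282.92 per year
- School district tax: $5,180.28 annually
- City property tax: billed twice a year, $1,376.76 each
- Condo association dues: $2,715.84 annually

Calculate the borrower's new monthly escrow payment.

Earthquake insurance — $1,282.92/yr
School district tax — $5,180.28/yr
City property tax — $1,376.76 × 2 = $2,753.52/yr
Condo association dues — $2,715.84/yr
Yearly total = $1,282.92 + $5,180.28 + $2,753.52 + $2,715.84 = $11,932.56
Per month = $11,932.56 / 12 = $994.38
Monthly shortage recovery: $169.92 / 24 = $7.08
New monthly escrow = $994.38 + $7.08 = $1,001.46

$1,001.46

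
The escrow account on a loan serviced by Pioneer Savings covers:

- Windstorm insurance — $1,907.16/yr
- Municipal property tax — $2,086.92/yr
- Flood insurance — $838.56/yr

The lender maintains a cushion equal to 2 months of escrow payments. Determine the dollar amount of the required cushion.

$805.44

Windstorm insurance: $1,907.16 annually
Municipal property tax: $2,086.92 annually
Flood insurance: $838.56 annually
Total per year = $4,832.64
Monthly escrow = $4,832.64 ÷ 12 = $402.72
Cushion = 2 × $402.72 = $805.44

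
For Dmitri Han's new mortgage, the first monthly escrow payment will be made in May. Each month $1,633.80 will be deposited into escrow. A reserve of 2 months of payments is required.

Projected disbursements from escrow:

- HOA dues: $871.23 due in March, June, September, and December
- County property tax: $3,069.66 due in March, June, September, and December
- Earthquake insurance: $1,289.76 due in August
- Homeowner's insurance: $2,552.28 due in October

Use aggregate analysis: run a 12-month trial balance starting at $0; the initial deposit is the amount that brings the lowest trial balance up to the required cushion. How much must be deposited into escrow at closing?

$5,861.91

Cushion = 2 × $1,633.80 = $3,267.60
Trial balance (start $0, +$1,633.80 each month, − disbursements):
  May: +$1,633.80 → $1,633.80
  Jun: +$1,633.80 − $3,940.89 → -$673.29
  Jul: +$1,633.80 → $960.51
  Aug: +$1,633.80 − $1,289.76 → $1,304.55
  Sep: +$1,633.80 − $3,940.89 → -$1,002.54
  Oct: +$1,633.80 − $2,552.28 → -$1,921.02
  Nov: +$1,633.80 → -$287.22
  Dec: +$1,633.80 − $3,940.89 → -$2,594.31
  Jan: +$1,633.80 → -$960.51
  Feb: +$1,633.80 → $673.29
  Mar: +$1,633.80 − $3,940.89 → -$1,633.80
  Apr: +$1,633.80 → $0.00
Lowest trial balance = -$2,594.31 (Dec)
Initial deposit = cushion − low point = $3,267.60 − (-$2,594.31) = $5,861.91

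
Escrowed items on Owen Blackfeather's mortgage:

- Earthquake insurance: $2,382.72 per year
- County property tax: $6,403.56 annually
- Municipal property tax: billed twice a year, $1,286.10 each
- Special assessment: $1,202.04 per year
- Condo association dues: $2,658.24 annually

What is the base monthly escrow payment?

Earthquake insurance = $2,382.72 annually
County property tax = $6,403.56 annually
Municipal property tax = $1,286.10 × 2 = $2,572.20 annually
Special assessment = $1,202.04 annually
Condo association dues = $2,658.24 annually
Yearly total = $2,382.72 + $6,403.56 + $2,572.20 + $1,202.04 + $2,658.24 = $15,218.76
Monthly = $15,218.76 ÷ 12 = $1,268.23

$1,268.23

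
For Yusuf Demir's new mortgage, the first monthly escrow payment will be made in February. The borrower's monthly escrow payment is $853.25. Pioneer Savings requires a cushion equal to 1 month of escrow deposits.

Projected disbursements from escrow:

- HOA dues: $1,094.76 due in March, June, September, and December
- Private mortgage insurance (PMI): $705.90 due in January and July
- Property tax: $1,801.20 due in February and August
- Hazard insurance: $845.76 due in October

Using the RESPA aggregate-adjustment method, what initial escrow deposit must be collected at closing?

Cushion = 1 × $853.25 = $853.25
Trial balance (start $0, +$853.25 each month, − disbursements):
  Feb: +$853.25 − $1,801.20 → -$947.95
  Mar: +$853.25 − $1,094.76 → -$1,189.46
  Apr: +$853.25 → -$336.21
  May: +$853.25 → $517.04
  Jun: +$853.25 − $1,094.76 → $275.53
  Jul: +$853.25 − $705.90 → $422.88
  Aug: +$853.25 − $1,801.20 → -$525.07
  Sep: +$853.25 − $1,094.76 → -$766.58
  Oct: +$853.25 − $845.76 → -$759.09
  Nov: +$853.25 → $94.16
  Dec: +$853.25 − $1,094.76 → -$147.35
  Jan: +$853.25 − $705.90 → $0.00
Lowest trial balance = -$1,189.46 (Mar)
Initial deposit = cushion − low point = $853.25 − (-$1,189.46) = $2,042.71

$2,042.71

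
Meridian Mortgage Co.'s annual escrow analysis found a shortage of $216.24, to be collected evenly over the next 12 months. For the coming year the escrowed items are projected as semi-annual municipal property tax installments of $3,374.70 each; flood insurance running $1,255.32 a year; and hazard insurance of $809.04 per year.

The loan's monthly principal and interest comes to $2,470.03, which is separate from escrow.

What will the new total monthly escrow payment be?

Municipal property tax = $3,374.70 × 2 = $6,749.40 per year
Flood insurance = $1,255.32 per year
Hazard insurance = $809.04 per year
Annual escrow total = $6,749.40 + $1,255.32 + $809.04 = $8,813.76
Monthly escrow = $8,813.76 ÷ 12 = $734.48
Shortage spread = $216.24 / 12 = $18.02/mo
New monthly escrow = $734.48 + $18.02 = $752.50

$752.50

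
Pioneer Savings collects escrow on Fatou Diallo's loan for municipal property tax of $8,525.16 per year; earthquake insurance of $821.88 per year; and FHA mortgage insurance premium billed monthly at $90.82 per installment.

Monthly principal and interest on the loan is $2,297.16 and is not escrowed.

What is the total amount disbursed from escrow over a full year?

Municipal property tax — $8,525.16 per year
Earthquake insurance — $821.88 per year
FHA mortgage insurance premium — $90.82 × 12 = $1,089.84 per year
Total per year = $10,436.88

$10,436.88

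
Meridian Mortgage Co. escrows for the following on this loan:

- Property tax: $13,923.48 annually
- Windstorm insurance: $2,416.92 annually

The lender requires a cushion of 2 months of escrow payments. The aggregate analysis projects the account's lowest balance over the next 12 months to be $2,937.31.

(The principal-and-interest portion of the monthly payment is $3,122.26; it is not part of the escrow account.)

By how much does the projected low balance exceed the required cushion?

$213.91

Property tax = $13,923.48/yr
Windstorm insurance = $2,416.92/yr
Total annual escrow = $13,923.48 + $2,416.92 = $16,340.40
Base monthly escrow = $16,340.40 / 12 = $1,361.70
Required reserve = 2 × $1,361.70 = $2,723.40
Surplus = $2,937.31 − $2,723.40 = $213.91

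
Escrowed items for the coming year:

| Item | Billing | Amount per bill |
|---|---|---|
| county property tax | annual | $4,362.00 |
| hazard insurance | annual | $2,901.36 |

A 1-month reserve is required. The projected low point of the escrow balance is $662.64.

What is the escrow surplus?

$57.36

County property tax = $4,362.00 per year
Hazard insurance = $2,901.36 per year
Yearly total = $7,263.36
Monthly = $7,263.36 / 12 = $605.28
Required cushion = 1 × $605.28 = $605.28
Surplus = $662.64 − $605.28 = $57.36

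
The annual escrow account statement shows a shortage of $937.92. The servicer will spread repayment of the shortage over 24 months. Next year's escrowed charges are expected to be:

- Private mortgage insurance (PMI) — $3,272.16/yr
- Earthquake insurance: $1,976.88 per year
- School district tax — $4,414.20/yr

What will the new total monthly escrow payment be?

Private mortgage insurance (PMI) = $3,272.16 per year
Earthquake insurance = $1,976.88 per year
School district tax = $4,414.20 per year
Total annual escrow = $3,272.16 + $1,976.88 + $4,414.20 = $9,663.24
Base monthly escrow = $9,663.24 / 12 = $805.27
Shortage spread = $937.92 ÷ 24 = $39.08/mo
Adjusted monthly = $805.27 + $39.08 = $844.35

$844.35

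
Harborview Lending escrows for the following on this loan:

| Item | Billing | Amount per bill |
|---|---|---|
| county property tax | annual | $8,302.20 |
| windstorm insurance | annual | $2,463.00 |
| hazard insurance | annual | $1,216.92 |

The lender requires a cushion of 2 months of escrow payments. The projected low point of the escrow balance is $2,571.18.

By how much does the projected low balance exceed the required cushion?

$574.16

County property tax — $8,302.20 annually
Windstorm insurance — $2,463.00 annually
Hazard insurance — $1,216.92 annually
Yearly total = $8,302.20 + $2,463.00 + $1,216.92 = $11,982.12
Per month = $11,982.12 ÷ 12 = $998.51
Cushion = 2 × $998.51 = $1,997.02
Surplus = $2,571.18 − $1,997.02 = $574.16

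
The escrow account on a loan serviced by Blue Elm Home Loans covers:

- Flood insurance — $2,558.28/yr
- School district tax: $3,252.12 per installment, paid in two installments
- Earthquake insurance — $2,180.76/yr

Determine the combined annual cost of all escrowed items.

Flood insurance = $2,558.28 annually
School district tax = $3,252.12 × 2 = $6,504.24 annually
Earthquake insurance = $2,180.76 annually
Total annual escrow = $11,243.28

$11,243.28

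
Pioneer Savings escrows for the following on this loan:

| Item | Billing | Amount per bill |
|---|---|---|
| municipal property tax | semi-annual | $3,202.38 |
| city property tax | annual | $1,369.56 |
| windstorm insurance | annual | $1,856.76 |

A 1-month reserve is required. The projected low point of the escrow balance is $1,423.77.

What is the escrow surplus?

$621.18

Municipal property tax = $3,202.38 × 2 = $6,404.76
City property tax = $1,369.56
Windstorm insurance = $1,856.76
Combined annual = $6,404.76 + $1,369.56 + $1,856.76 = $9,631.08
Monthly = $9,631.08 ÷ 12 = $802.59
Required reserve = 1 × $802.59 = $802.59
Surplus = $1,423.77 − $802.59 = $621.18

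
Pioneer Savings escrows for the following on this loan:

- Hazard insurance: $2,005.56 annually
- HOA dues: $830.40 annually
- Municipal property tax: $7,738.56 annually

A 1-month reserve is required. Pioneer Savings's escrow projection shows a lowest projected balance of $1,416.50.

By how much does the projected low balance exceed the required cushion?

$535.29

Hazard insurance: $2,005.56 annually
HOA dues: $830.40 annually
Municipal property tax: $7,738.56 annually
Total per year = $2,005.56 + $830.40 + $7,738.56 = $10,574.52
Monthly = $10,574.52 ÷ 12 = $881.21
Required reserve = 1 × $881.21 = $881.21
Excess over cushion: $1,416.50 − $881.21 = $535.29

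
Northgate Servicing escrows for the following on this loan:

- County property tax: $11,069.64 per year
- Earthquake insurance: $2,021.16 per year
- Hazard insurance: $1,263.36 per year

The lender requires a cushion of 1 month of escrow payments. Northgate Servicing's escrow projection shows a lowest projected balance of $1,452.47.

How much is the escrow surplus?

$256.29

County property tax — $11,069.64/yr
Earthquake insurance — $2,021.16/yr
Hazard insurance — $1,263.36/yr
Total annual escrow = $14,354.16
Monthly = $14,354.16 / 12 = $1,196.18
Required reserve = 1 × $1,196.18 = $1,196.18
Excess over cushion: $1,452.47 − $1,196.18 = $256.29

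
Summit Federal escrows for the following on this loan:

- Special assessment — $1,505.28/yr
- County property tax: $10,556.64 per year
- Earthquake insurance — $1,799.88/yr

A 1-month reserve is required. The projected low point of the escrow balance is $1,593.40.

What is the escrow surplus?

Special assessment: $1,505.28
County property tax: $10,556.64
Earthquake insurance: $1,799.88
Annual escrow total = $1,505.28 + $10,556.64 + $1,799.88 = $13,861.80
Per month = $13,861.80 / 12 = $1,155.15
Required reserve = 1 × $1,155.15 = $1,155.15
Excess over cushion: $1,593.40 − $1,155.15 = $438.25

$438.25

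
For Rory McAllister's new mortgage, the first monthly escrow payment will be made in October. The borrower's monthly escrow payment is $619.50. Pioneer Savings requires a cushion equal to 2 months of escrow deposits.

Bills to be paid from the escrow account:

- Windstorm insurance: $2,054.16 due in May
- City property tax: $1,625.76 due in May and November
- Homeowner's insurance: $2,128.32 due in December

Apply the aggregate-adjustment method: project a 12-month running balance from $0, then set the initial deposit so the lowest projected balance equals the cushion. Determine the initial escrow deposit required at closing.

$3,717.00

Cushion = 2 × $619.50 = $1,239.00
Trial balance (start $0, +$619.50 each month, − disbursements):
  Oct: +$619.50 → $619.50
  Nov: +$619.50 − $1,625.76 → -$386.76
  Dec: +$619.50 − $2,128.32 → -$1,895.58
  Jan: +$619.50 → -$1,276.08
  Feb: +$619.50 → -$656.58
  Mar: +$619.50 → -$37.08
  Apr: +$619.50 → $582.42
  May: +$619.50 − $3,679.92 → -$2,478.00
  Jun: +$619.50 → -$1,858.50
  Jul: +$619.50 → -$1,239.00
  Aug: +$619.50 → -$619.50
  Sep: +$619.50 → $0.00
Lowest trial balance = -$2,478.00 (May)
Initial deposit = cushion − low point = $1,239.00 − (-$2,478.00) = $3,717.00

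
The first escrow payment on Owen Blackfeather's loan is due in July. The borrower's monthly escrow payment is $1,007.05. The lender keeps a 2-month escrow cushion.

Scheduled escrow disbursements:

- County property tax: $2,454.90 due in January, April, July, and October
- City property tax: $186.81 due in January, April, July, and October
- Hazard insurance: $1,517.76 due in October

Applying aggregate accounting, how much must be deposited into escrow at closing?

Cushion = 2 × $1,007.05 = $2,014.10
Trial balance (start $0, +$1,007.05 each month, − disbursements):
  Jul: +$1,007.05 − $2,641.71 → -$1,634.66
  Aug: +$1,007.05 → -$627.61
  Sep: +$1,007.05 → $379.44
  Oct: +$1,007.05 − $4,159.47 → -$2,772.98
  Nov: +$1,007.05 → -$1,765.93
  Dec: +$1,007.05 → -$758.88
  Jan: +$1,007.05 − $2,641.71 → -$2,393.54
  Feb: +$1,007.05 → -$1,386.49
  Mar: +$1,007.05 → -$379.44
  Apr: +$1,007.05 − $2,641.71 → -$2,014.10
  May: +$1,007.05 → -$1,007.05
  Jun: +$1,007.05 → $0.00
Lowest trial balance = -$2,772.98 (Oct)
Initial deposit = cushion − low point = $2,014.10 − (-$2,772.98) = $4,787.08

$4,787.08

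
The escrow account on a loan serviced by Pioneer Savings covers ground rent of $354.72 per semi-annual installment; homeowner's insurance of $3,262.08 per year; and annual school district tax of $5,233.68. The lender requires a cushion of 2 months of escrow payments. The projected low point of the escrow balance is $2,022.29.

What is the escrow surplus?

Ground rent — $354.72 × 2 = $709.44/yr
Homeowner's insurance — $3,262.08/yr
School district tax — $5,233.68/yr
Total annual escrow = $9,205.20
Per month = $9,205.20 ÷ 12 = $767.10
Cushion = 2 × $767.10 = $1,534.20
Excess over cushion: $2,022.29 − $1,534.20 = $488.09

$488.09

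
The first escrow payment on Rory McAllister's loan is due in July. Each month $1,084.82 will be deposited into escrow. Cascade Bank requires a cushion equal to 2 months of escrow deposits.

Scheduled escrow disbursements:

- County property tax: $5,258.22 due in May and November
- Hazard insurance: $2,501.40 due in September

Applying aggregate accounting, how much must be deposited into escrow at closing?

Cushion = 2 × $1,084.82 = $2,169.64
Trial balance (start $0, +$1,084.82 each month, − disbursements):
  Jul: +$1,084.82 → $1,084.82
  Aug: +$1,084.82 → $2,169.64
  Sep: +$1,084.82 − $2,501.40 → $753.06
  Oct: +$1,084.82 → $1,837.88
  Nov: +$1,084.82 − $5,258.22 → -$2,335.52
  Dec: +$1,084.82 → -$1,250.70
  Jan: +$1,084.82 → -$165.88
  Feb: +$1,084.82 → $918.94
  Mar: +$1,084.82 → $2,003.76
  Apr: +$1,084.82 → $3,088.58
  May: +$1,084.82 − $5,258.22 → -$1,084.82
  Jun: +$1,084.82 → $0.00
Lowest trial balance = -$2,335.52 (Nov)
Initial deposit = cushion − low point = $2,169.64 − (-$2,335.52) = $4,505.16

$4,505.16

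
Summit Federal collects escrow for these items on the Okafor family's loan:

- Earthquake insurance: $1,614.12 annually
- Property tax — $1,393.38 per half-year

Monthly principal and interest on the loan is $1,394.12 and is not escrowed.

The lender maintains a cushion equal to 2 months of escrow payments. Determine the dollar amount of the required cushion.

Earthquake insurance: $1,614.12/yr
Property tax: $1,393.38 × 2 = $2,786.76/yr
Total annual escrow = $4,400.88
Monthly = $4,400.88 / 12 = $366.74
Cushion = 2 × $366.74 = $733.48

$733.48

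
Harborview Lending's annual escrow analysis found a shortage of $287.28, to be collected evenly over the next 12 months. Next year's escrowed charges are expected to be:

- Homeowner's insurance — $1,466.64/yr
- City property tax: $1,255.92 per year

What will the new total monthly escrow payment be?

Homeowner's insurance — $1,466.64/yr
City property tax — $1,255.92/yr
Total per year = $1,466.64 + $1,255.92 = $2,722.56
Per month = $2,722.56 / 12 = $226.88
Shortage spread = $287.28 / 12 = $23.94/mo
New monthly escrow = $226.88 + $23.94 = $250.82

$250.82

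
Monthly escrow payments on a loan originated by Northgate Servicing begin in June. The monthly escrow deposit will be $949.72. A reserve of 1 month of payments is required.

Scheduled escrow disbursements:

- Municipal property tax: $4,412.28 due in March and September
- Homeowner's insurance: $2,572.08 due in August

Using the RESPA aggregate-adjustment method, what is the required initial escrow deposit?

Cushion = 1 × $949.72 = $949.72
Trial balance (start $0, +$949.72 each month, − disbursements):
  Jun: +$949.72 → $949.72
  Jul: +$949.72 → $1,899.44
  Aug: +$949.72 − $2,572.08 → $277.08
  Sep: +$949.72 − $4,412.28 → -$3,185.48
  Oct: +$949.72 → -$2,235.76
  Nov: +$949.72 → -$1,286.04
  Dec: +$949.72 → -$336.32
  Jan: +$949.72 → $613.40
  Feb: +$949.72 → $1,563.12
  Mar: +$949.72 − $4,412.28 → -$1,899.44
  Apr: +$949.72 → -$949.72
  May: +$949.72 → $0.00
Lowest trial balance = -$3,185.48 (Sep)
Initial deposit = cushion − low point = $949.72 − (-$3,185.48) = $4,135.20

$4,135.20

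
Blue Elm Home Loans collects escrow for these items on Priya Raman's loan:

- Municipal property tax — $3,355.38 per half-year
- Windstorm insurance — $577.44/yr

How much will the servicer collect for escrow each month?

$607.35

Municipal property tax: $3,355.38 × 2 = $6,710.76
Windstorm insurance: $577.44
Yearly total = $6,710.76 + $577.44 = $7,288.20
Base monthly escrow = $7,288.20 / 12 = $607.35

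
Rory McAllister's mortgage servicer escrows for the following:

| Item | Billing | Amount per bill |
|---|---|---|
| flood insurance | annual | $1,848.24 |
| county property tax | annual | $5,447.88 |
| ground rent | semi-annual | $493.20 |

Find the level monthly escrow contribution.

$690.21

Flood insurance = $1,848.24
County property tax = $5,447.88
Ground rent = $493.20 × 2 = $986.40
Total per year = $1,848.24 + $5,447.88 + $986.40 = $8,282.52
Monthly escrow = $8,282.52 ÷ 12 = $690.21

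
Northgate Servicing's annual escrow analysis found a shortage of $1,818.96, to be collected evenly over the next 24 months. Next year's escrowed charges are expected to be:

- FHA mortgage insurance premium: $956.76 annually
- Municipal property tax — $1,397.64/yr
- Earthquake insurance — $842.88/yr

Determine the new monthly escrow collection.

FHA mortgage insurance premium — $956.76
Municipal property tax — $1,397.64
Earthquake insurance — $842.88
Total annual escrow = $956.76 + $1,397.64 + $842.88 = $3,197.28
Monthly escrow = $3,197.28 ÷ 12 = $266.44
Monthly shortage recovery: $1,818.96 / 24 = $75.79
New monthly escrow = $266.44 + $75.79 = $342.23

$342.23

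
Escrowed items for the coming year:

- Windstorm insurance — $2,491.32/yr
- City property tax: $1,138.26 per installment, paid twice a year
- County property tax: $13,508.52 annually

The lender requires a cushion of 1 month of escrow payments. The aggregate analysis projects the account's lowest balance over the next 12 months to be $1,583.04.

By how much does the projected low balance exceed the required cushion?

Windstorm insurance = $2,491.32 annually
City property tax = $1,138.26 × 2 = $2,276.52 annually
County property tax = $13,508.52 annually
Total per year = $2,491.32 + $2,276.52 + $13,508.52 = $18,276.36
Monthly escrow = $18,276.36 ÷ 12 = $1,523.03
Required cushion = 1 × $1,523.03 = $1,523.03
Surplus = $1,583.04 − $1,523.03 = $60.01

$60.01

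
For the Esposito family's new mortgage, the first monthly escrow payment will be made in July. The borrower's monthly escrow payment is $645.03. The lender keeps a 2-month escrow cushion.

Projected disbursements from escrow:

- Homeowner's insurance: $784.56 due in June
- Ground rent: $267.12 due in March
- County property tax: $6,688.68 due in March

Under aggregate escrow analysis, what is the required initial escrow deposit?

$2,440.59

Cushion = 2 × $645.03 = $1,290.06
Trial balance (start $0, +$645.03 each month, − disbursements):
  Jul: +$645.03 → $645.03
  Aug: +$645.03 → $1,290.06
  Sep: +$645.03 → $1,935.09
  Oct: +$645.03 → $2,580.12
  Nov: +$645.03 → $3,225.15
  Dec: +$645.03 → $3,870.18
  Jan: +$645.03 → $4,515.21
  Feb: +$645.03 → $5,160.24
  Mar: +$645.03 − $6,955.80 → -$1,150.53
  Apr: +$645.03 → -$505.50
  May: +$645.03 → $139.53
  Jun: +$645.03 − $784.56 → $0.00
Lowest trial balance = -$1,150.53 (Mar)
Initial deposit = cushion − low point = $1,290.06 − (-$1,150.53) = $2,440.59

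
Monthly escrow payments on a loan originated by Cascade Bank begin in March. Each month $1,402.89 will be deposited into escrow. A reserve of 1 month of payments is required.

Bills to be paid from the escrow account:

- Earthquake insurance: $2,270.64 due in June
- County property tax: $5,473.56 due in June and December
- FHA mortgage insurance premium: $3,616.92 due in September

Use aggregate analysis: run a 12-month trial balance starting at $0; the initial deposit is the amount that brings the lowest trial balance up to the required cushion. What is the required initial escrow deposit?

Cushion = 1 × $1,402.89 = $1,402.89
Trial balance (start $0, +$1,402.89 each month, − disbursements):
  Mar: +$1,402.89 → $1,402.89
  Apr: +$1,402.89 → $2,805.78
  May: +$1,402.89 → $4,208.67
  Jun: +$1,402.89 − $7,744.20 → -$2,132.64
  Jul: +$1,402.89 → -$729.75
  Aug: +$1,402.89 → $673.14
  Sep: +$1,402.89 − $3,616.92 → -$1,540.89
  Oct: +$1,402.89 → -$138.00
  Nov: +$1,402.89 → $1,264.89
  Dec: +$1,402.89 − $5,473.56 → -$2,805.78
  Jan: +$1,402.89 → -$1,402.89
  Feb: +$1,402.89 → $0.00
Lowest trial balance = -$2,805.78 (Dec)
Initial deposit = cushion − low point = $1,402.89 − (-$2,805.78) = $4,208.67

$4,208.67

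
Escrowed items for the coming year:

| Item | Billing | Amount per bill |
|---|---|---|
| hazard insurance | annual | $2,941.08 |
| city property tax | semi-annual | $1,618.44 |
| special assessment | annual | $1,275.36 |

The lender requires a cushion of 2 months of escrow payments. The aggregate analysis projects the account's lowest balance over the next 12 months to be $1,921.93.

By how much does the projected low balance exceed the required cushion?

$679.71

Hazard insurance = $2,941.08
City property tax = $1,618.44 × 2 = $3,236.88
Special assessment = $1,275.36
Total per year = $7,453.32
Monthly escrow = $7,453.32 ÷ 12 = $621.11
Cushion = 2 × $621.11 = $1,242.22
Surplus = $1,921.93 − $1,242.22 = $679.71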